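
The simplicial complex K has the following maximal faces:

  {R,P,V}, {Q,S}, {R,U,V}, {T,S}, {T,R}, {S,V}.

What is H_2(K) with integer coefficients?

H_2 ≅ 0.

Take the total order P < Q < R < S < T < U < V on the vertex set. Then K (dimension 2) consists of the simplices:

  0-simplices (7): P, Q, R, S, T, U, V
  1-simplices (9): PR, PV, QS, RT, RU, RV, ST, SV, UV
  2-simplices (2): PRV, RUV

giving chain groups C_0 ≅ Z^7, C_1 ≅ Z^9, C_2 ≅ Z^2.

∂_1: C_1 → C_0 maps an edge to its endpoints' difference, ∂[p,q] = q − p. For instance
  ∂SV = V − S.
As a 7×9 matrix over Z this has rank 6, with invariant factors (1,1,1,1,1,1).

The boundary map ∂_2: C_2 → C_1 maps a triangle to the signed sum of its edges. For instance
  ∂RUV = UV − RV + RU,
  ∂PRV = RV − PV + PR.
The 9×2 boundary matrix has rank 2 and Smith normal form diag(1,1).

From H_k ≅ ker(∂_k) / im(∂_{k+1}) we obtain:

  H_2: rank ker ∂_2 − rank ∂_3 = (2 − 2) − 0 = 0, and there is no ∂_3, so H_2 = 0.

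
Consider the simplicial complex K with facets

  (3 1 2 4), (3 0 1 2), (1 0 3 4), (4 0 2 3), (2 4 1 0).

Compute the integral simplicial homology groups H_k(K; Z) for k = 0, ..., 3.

H_0 ≅ Z,  H_1 = 0,  H_2 = 0,  H_3 ≅ Z.

K has 5 vertices, 10 edges, 10 triangles, 5 3-simplices.
rank ∂_0 = 0, rank ∂_1 = 4 ⇒ b_0 = 5 − 0 − 4 = 1; all invariant factors of ∂_1 are 1 so no torsion. So H_0 = Z.
rank ∂_1 = 4, rank ∂_2 = 6 ⇒ b_1 = 10 − 4 − 6 = 0; all invariant factors of ∂_2 are 1 so no torsion. So H_1 = 0.
rank ∂_2 = 6, rank ∂_3 = 4 ⇒ b_2 = 10 − 6 − 4 = 0; all invariant factors of ∂_3 are 1 so no torsion. So H_2 = 0.
rank ∂_3 = 4, rank ∂_4 = 0 ⇒ b_3 = 5 − 4 − 0 = 1. So H_3 = Z.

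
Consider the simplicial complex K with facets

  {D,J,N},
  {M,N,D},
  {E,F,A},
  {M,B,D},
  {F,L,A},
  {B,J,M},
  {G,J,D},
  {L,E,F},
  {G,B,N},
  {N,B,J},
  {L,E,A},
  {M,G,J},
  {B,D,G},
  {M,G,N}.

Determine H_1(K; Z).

H_1 = Z/2.

Order the vertices as A < B < D < E < F < G < J < L < M < N. Listing each simplex with vertices in this order, K has dimension 2 with simplices:

  0-simplices (10): A, B, D, E, F, G, J, L, M, N
  1-simplices (21): AE, AF, AL, BD, BG, BJ, BM, BN, DG, DJ, DM, DN, EF, EL, FL, GJ, GM, GN, JM, JN, MN
  2-simplices (14): AEF, AEL, AFL, BDG, BDM, BGN, BJM, BJN, DGJ, DJN, DMN, EFL, GJM, GMN

Hence C_0 ≅ Z^10, C_1 ≅ Z^21, C_2 ≅ Z^14.

The boundary map ∂_1: C_1 → C_0 sends each edge [p,q] (with p < q) to q − p. For instance
  ∂BD = D − B.
This gives a 10×21 integer matrix of rank 8; reducing to Smith normal form yields diagonal entries (1,1,1,1,1,1,1,1).

∂_2: C_2 → C_1 acts by ∂[p,q,r] = [q,r] − [p,r] + [p,q]. For instance
  ∂BJM = JM − BM + BJ,
  ∂BJN = JN − BN + BJ.
As a 21×14 matrix over Z this has rank 13, with invariant factors (1,1,1,1,1,1,1,1,1,1,1,1,2).

Reading off H_k = ker ∂_k / im ∂_{k+1}:

  H_1: rank ker ∂_1 − rank ∂_2 = (21 − 8) − 13 = 0, and ∂_2 has invariant factor 2 > 1, so H_1 = Z/2.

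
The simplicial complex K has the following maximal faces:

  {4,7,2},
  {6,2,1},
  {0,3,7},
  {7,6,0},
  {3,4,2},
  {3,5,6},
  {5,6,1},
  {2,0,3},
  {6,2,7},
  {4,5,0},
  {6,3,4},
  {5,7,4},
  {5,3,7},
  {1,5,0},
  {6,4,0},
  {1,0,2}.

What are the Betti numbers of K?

b_0 = 1, b_1 = 2, b_2 = 1.

K has 8 vertices, 24 edges, 16 triangles.
rank ∂_0 = 0, rank ∂_1 = 7 ⇒ b_0 = 8 − 0 − 7 = 1; all invariant factors of ∂_1 are 1 so no torsion. So H_0 ≅ Z.
rank ∂_1 = 7, rank ∂_2 = 15 ⇒ b_1 = 24 − 7 − 15 = 2; all invariant factors of ∂_2 are 1 so no torsion. So H_1 ≅ Z^2.
rank ∂_2 = 15, rank ∂_3 = 0 ⇒ b_2 = 16 − 15 − 0 = 1. So H_2 ≅ Z.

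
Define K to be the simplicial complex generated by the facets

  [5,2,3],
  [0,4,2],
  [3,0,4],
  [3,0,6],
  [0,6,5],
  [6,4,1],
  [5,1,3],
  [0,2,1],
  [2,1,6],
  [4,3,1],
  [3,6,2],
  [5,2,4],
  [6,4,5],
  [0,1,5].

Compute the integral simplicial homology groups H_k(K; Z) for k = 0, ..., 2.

K has 7 vertices, 21 edges, 14 triangles.
rank ∂_0 = 0, rank ∂_1 = 6 ⇒ b_0 = 7 − 0 − 6 = 1; all invariant factors of ∂_1 are 1 so no torsion. So H_0 = Z.
rank ∂_1 = 6, rank ∂_2 = 13 ⇒ b_1 = 21 − 6 − 13 = 2; all invariant factors of ∂_2 are 1 so no torsion. So H_1 = Z^2.
rank ∂_2 = 13, rank ∂_3 = 0 ⇒ b_2 = 14 − 13 − 0 = 1. So H_2 = Z.

H_0 = Z,  H_1 = Z^2,  H_2 = Z.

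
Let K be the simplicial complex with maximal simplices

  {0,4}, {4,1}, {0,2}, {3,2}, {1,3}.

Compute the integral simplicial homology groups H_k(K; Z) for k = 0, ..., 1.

Take the total order 0 < 1 < 2 < 3 < 4 on the vertex set. Then K (dimension 1) consists of the simplices:

  0-simplices (5): [0], [1], [2], [3], [4]
  1-simplices (5): [0,2], [0,4], [1,3], [1,4], [2,3]

giving chain groups C_0 ≅ Z^5, C_1 ≅ Z^5.

The boundary map ∂_1: C_1 → C_0 maps an edge to its endpoints' difference, ∂[p,q] = q − p. For instance
  ∂[0,4] = [4] − [0].
The resulting 5×5 matrix has rank 4, and its Smith normal form has invariant factors (1,1,1,1).

From H_k ≅ ker(∂_k) / im(∂_{k+1}) we obtain:

  H_0: rank C_0 − rank ∂_1 = 5 − 4 = 1, and the invariant factors of ∂_1 are all 1, so H_0 = Z.
  H_1: rank ker ∂_1 − rank ∂_2 = (5 − 4) − 0 = 1, and there is no ∂_2, so H_1 = Z.

H_0 ≅ Z,  H_1 ≅ Z.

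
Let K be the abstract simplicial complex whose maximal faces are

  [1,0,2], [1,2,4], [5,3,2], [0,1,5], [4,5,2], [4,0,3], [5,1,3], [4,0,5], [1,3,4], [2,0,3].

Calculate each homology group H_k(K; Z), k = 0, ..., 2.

Take the total order 0 < 1 < 2 < 3 < 4 < 5 on the vertex set. Then K (dimension 2) consists of the simplices:

  0-simplices (6): [0], [1], [2], [3], [4], [5]
  1-simplices (15): [0,1], [0,2], [0,3], [0,4], [0,5], [1,2], [1,3], [1,4], [1,5], [2,3], [2,4], [2,5], [3,4], [3,5], [4,5]
  2-simplices (10): [0,1,2], [0,1,5], [0,2,3], [0,3,4], [0,4,5], [1,2,4], [1,3,4], [1,3,5], [2,3,5], [2,4,5]

giving chain groups C_0 ≅ Z^6, C_1 ≅ Z^15, C_2 ≅ Z^10.

∂_1: C_1 → C_0 sends each edge [p,q] (with p < q) to q − p.
As a 6×15 matrix over Z this has rank 5, with invariant factors (1,1,1,1,1).

The boundary map ∂_2: C_2 → C_1 sends each 2-simplex [p,q,r] to [q,r] − [p,r] + [p,q]. For instance
  ∂[1,3,5] = [3,5] − [1,5] + [1,3],
  ∂[2,3,5] = [3,5] − [2,5] + [2,3].
The 15×10 boundary matrix has rank 10 and Smith normal form diag(1,1,1,1,1,1,1,1,1,2).

Reading off H_k = ker ∂_k / im ∂_{k+1}:

  H_0: rank C_0 − rank ∂_1 = 6 − 5 = 1, and the invariant factors of ∂_1 are all 1, so H_0 = Z.
  H_1: rank ker ∂_1 − rank ∂_2 = (15 − 5) − 10 = 0, and ∂_2 has invariant factor 2 > 1, so H_1 = Z/2.
  H_2: rank ker ∂_2 − rank ∂_3 = (10 − 10) − 0 = 0, and there is no ∂_3, so H_2 = 0.

As a check, the Euler characteristic is 6 − 15 + 10 = 1, which agrees with 1 − 0 + 0 = 1.
(K is a triangulation of the real projective plane RP^2.)

H_0 ≅ Z,  H_1 ≅ Z/2,  H_2 = 0.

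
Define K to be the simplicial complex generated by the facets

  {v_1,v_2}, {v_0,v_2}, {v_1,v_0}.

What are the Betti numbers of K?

b_0 = 1, b_1 = 1.

Order the vertices as v_0 < v_1 < v_2. Listing each simplex with vertices in this order, K has dimension 1 with simplices:

  0-simplices (3): [v_0], [v_1], [v_2]
  1-simplices (3): [v_0,v_1], [v_0,v_2], [v_1,v_2]

Hence C_0 ≅ Z^3, C_1 ≅ Z^3.

Boundary ∂_1: C_1 → C_0 sends each edge [p,q] (with p < q) to q − p. For instance
  ∂[v_0,v_2] = [v_2] − [v_0].
This gives a 3×3 integer matrix of rank 2; reducing to Smith normal form yields diagonal entries (1,1).

From H_k ≅ ker(∂_k) / im(∂_{k+1}) we obtain:

  H_0: rank C_0 − rank ∂_1 = 3 − 2 = 1, and the invariant factors of ∂_1 are all 1, so H_0 = Z.
  H_1: rank ker ∂_1 − rank ∂_2 = (3 − 2) − 0 = 1, and there is no ∂_2, so H_1 = Z.

As a check, the Euler characteristic is 3 − 3 = 0, which agrees with 1 − 1 = 0.

Hence the Betti numbers are b_0 = 1, b_1 = 1.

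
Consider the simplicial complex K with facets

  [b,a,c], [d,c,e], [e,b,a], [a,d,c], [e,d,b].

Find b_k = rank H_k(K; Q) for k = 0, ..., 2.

Take the total order a < b < c < d < e on the vertex set. Then K (dimension 2) consists of the simplices:

  0-simplices (5): a, b, c, d, e
  1-simplices (10): ab, ac, ad, ae, bc, bd, be, cd, ce, de
  2-simplices (5): abc, abe, acd, bde, cde

Hence C_0 ≅ Z^5, C_1 ≅ Z^10, C_2 ≅ Z^5.

The boundary map ∂_1: C_1 → C_0 is given by ∂[p,q] = [q] − [p]. For instance
  ∂ce = e − c.
This gives a 5×10 integer matrix of rank 4; reducing to Smith normal form yields diagonal entries (1,1,1,1).

∂_2: C_2 → C_1 sends each 2-simplex [p,q,r] to [q,r] − [p,r] + [p,q]. For instance
  ∂cde = de − ce + cd,
  ∂bde = de − be + bd.
The resulting 10×5 matrix has rank 5, and its Smith normal form has invariant factors (1,1,1,1,1).

From H_k ≅ ker(∂_k) / im(∂_{k+1}) we obtain:

  H_0: rank C_0 − rank ∂_1 = 5 − 4 = 1, and the invariant factors of ∂_1 are all 1, so H_0 ≅ Z.
  H_1: rank ker ∂_1 − rank ∂_2 = (10 − 4) − 5 = 1, and the invariant factors of ∂_2 are all 1, so H_1 ≅ Z.
  H_2: rank ker ∂_2 − rank ∂_3 = (5 − 5) − 0 = 0, and there is no ∂_3, so H_2 ≅ 0.

Hence the Betti numbers are b_0 = 1, b_1 = 1, b_2 = 0.

b_0 = 1, b_1 = 1, b_2 = 0.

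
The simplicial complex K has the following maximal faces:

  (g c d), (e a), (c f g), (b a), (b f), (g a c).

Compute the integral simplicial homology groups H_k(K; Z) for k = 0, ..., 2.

H_0 = Z,  H_1 = Z,  H_2 = 0.

Fix the vertex order a < b < c < d < e < f < g and write every simplex with vertices in increasing order. Then dim K = 2 and the simplices of K are:

  0-simplices (7): a, b, c, d, e, f, g
  1-simplices (10): ab, ac, ae, ag, bf, cd, cf, cg, dg, fg
  2-simplices (3): acg, cdg, cfg

so the chain groups are C_0 ≅ Z^7, C_1 ≅ Z^10, C_2 ≅ Z^3.

∂_1: C_1 → C_0 maps an edge to its endpoints' difference, ∂[p,q] = q − p. For instance
  ∂cd = d − c.
The 7×10 boundary matrix has rank 6 and Smith normal form diag(1,1,1,1,1,1).

The boundary map ∂_2: C_2 → C_1 acts by ∂[p,q,r] = [q,r] − [p,r] + [p,q]. For instance
  ∂cfg = fg − cg + cf,
  ∂cdg = dg − cg + cd.
As a 10×3 matrix over Z this has rank 3, with invariant factors (1,1,1).

Computing H_k = (kernel of ∂_k) / (image of ∂_{k+1}):

  H_0: rank C_0 − rank ∂_1 = 7 − 6 = 1, and the invariant factors of ∂_1 are all 1, so H_0 ≅ Z.
  H_1: rank ker ∂_1 − rank ∂_2 = (10 − 6) − 3 = 1, and the invariant factors of ∂_2 are all 1, so H_1 ≅ Z.
  H_2: rank ker ∂_2 − rank ∂_3 = (3 − 3) − 0 = 0, and there is no ∂_3, so H_2 ≅ 0.

As a check, the Euler characteristic is 7 − 10 + 3 = 0, which agrees with 1 − 1 + 0 = 0.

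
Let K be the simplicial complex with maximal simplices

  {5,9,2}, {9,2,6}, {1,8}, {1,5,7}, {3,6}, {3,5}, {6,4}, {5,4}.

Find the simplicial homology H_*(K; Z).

H_0 = Z,  H_1 = Z^2,  H_2 = 0.

We work with the vertex ordering 1 < 2 < 3 < 4 < 5 < 6 < 7 < 8 < 9. The simplices of K, each written with vertices in increasing order, are:

  0-simplices (9): [1], [2], [3], [4], [5], [6], [7], [8], [9]
  1-simplices (13): [1,5], [1,7], [1,8], [2,5], [2,6], [2,9], [3,5], [3,6], [4,5], [4,6], [5,7], [5,9], [6,9]
  2-simplices (3): [1,5,7], [2,5,9], [2,6,9]

giving chain groups C_0 ≅ Z^9, C_1 ≅ Z^13, C_2 ≅ Z^3.

Boundary ∂_1: C_1 → C_0 is given by ∂[p,q] = [q] − [p].
As a 9×13 matrix over Z this has rank 8, with invariant factors (1,1,1,1,1,1,1,1).

Boundary ∂_2: C_2 → C_1 sends each 2-simplex [p,q,r] to [q,r] − [p,r] + [p,q]. For instance
  ∂[2,5,9] = [5,9] − [2,9] + [2,5],
  ∂[2,6,9] = [6,9] − [2,9] + [2,6].
This gives a 13×3 integer matrix of rank 3; reducing to Smith normal form yields diagonal entries (1,1,1).

Computing H_k = (kernel of ∂_k) / (image of ∂_{k+1}):

  H_0: rank C_0 − rank ∂_1 = 9 − 8 = 1, and the invariant factors of ∂_1 are all 1, so H_0 = Z.
  H_1: rank ker ∂_1 − rank ∂_2 = (13 − 8) − 3 = 2, and the invariant factors of ∂_2 are all 1, so H_1 = Z^2.
  H_2: rank ker ∂_2 − rank ∂_3 = (3 − 3) − 0 = 0, and there is no ∂_3, so H_2 = 0.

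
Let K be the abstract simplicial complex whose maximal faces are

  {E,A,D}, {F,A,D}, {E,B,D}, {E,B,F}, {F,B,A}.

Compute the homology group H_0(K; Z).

H_0 = Z.

Fix the vertex order A < B < D < E < F and write every simplex with vertices in increasing order. Then dim K = 2 and the simplices of K are:

  0-simplices (5): A, B, D, E, F
  1-simplices (10): AB, AD, AE, AF, BD, BE, BF, DE, DF, EF
  2-simplices (5): ABF, ADE, ADF, BDE, BEF

so the chain groups are C_0 ≅ Z^5, C_1 ≅ Z^10, C_2 ≅ Z^5.

∂_1: C_1 → C_0 maps an edge to its endpoints' difference, ∂[p,q] = q − p. For instance
  ∂BE = E − B.
As a 5×10 matrix over Z this has rank 4, with invariant factors (1,1,1,1).

∂_2: C_2 → C_1 acts by ∂[p,q,r] = [q,r] − [p,r] + [p,q]. For instance
  ∂BDE = DE − BE + BD,
  ∂ABF = BF − AF + AB.
This gives a 10×5 integer matrix of rank 5; reducing to Smith normal form yields diagonal entries (1,1,1,1,1).

Now H_k = ker ∂_k / im ∂_{k+1}, so:

  H_0: rank C_0 − rank ∂_1 = 5 − 4 = 1, and the invariant factors of ∂_1 are all 1, so H_0 = Z.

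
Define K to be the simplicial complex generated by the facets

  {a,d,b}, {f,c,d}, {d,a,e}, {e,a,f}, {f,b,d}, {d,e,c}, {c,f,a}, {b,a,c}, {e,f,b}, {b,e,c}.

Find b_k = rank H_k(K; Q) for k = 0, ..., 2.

K has 6 vertices, 15 edges, 10 triangles.
rank ∂_0 = 0, rank ∂_1 = 5 ⇒ b_0 = 6 − 0 − 5 = 1; all invariant factors of ∂_1 are 1 so no torsion. So H_0 ≅ Z.
rank ∂_1 = 5, rank ∂_2 = 10 ⇒ b_1 = 15 − 5 − 10 = 0; ∂_2 has invariant factor(s) [2] giving torsion. So H_1 ≅ Z/2.
rank ∂_2 = 10, rank ∂_3 = 0 ⇒ b_2 = 10 − 10 − 0 = 0. So H_2 ≅ 0.

b_0 = 1, b_1 = 0, b_2 = 0.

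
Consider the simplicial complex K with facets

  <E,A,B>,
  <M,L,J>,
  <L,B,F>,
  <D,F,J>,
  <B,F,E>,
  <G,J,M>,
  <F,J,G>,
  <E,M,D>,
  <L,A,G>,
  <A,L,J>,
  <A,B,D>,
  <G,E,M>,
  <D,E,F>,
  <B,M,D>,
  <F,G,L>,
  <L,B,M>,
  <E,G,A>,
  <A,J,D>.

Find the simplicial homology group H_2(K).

H_2 ≅ 0.

Order the vertices as A < B < D < E < F < G < J < L < M. Listing each simplex with vertices in this order, K has dimension 2 with simplices:

  0-simplices (9): A, B, D, E, F, G, J, L, M
  1-simplices (27): AB, AD, AE, AG, AJ, AL, BD, BE, BF, BL, BM, DE, DF, DJ, DM, EF, EG, EM, FG, FJ, FL, GJ, GL, GM, JL, JM, LM
  2-simplices (18): ABD, ABE, ADJ, AEG, AGL, AJL, BDM, BEF, BFL, BLM, DEF, DEM, DFJ, EGM, FGJ, FGL, GJM, JLM

giving chain groups C_0 ≅ Z^9, C_1 ≅ Z^27, C_2 ≅ Z^18.

The boundary map ∂_1: C_1 → C_0 sends each edge [p,q] (with p < q) to q − p.
The 9×27 boundary matrix has rank 8 and Smith normal form diag(1,1,1,1,1,1,1,1).

Boundary ∂_2: C_2 → C_1 sends each 2-simplex [p,q,r] to [q,r] − [p,r] + [p,q]. For instance
  ∂BFL = FL − BL + BF,
  ∂ADJ = DJ − AJ + AD.
This gives a 27×18 integer matrix of rank 18; reducing to Smith normal form yields diagonal entries (1,1,1,1,1,1,1,1,1,1,1,1,1,1,1,1,1,2).

Computing H_k = (kernel of ∂_k) / (image of ∂_{k+1}):

  H_2: rank ker ∂_2 − rank ∂_3 = (18 − 18) − 0 = 0, and there is no ∂_3, so H_2 = 0.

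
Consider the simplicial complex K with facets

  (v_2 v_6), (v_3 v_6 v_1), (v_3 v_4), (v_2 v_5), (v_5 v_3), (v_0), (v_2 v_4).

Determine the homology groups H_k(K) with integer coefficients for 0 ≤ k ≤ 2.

We work with the vertex ordering v_0 < v_1 < v_2 < v_3 < v_4 < v_5 < v_6. The simplices of K, each written with vertices in increasing order, are:

  0-simplices (7): [v_0], [v_1], [v_2], [v_3], [v_4], [v_5], [v_6]
  1-simplices (8): [v_1,v_3], [v_1,v_6], [v_2,v_4], [v_2,v_5], [v_2,v_6], [v_3,v_4], [v_3,v_5], [v_3,v_6]
  2-simplices (1): [v_1,v_3,v_6]

Hence C_0 ≅ Z^7, C_1 ≅ Z^8, C_2 ≅ Z^1.

The boundary map ∂_1: C_1 → C_0 is given by ∂[p,q] = [q] − [p].
The resulting 7×8 matrix has rank 5, and its Smith normal form has invariant factors (1,1,1,1,1).

Boundary ∂_2: C_2 → C_1 maps a triangle to the signed sum of its edges. For instance
  ∂[v_1,v_3,v_6] = [v_3,v_6] − [v_1,v_6] + [v_1,v_3].
As a 8×1 matrix over Z this has rank 1, with invariant factors (1).

Computing H_k = (kernel of ∂_k) / (image of ∂_{k+1}):

  H_0: rank C_0 − rank ∂_1 = 7 − 5 = 2, and the invariant factors of ∂_1 are all 1, so H_0 ≅ Z^2.
  H_1: rank ker ∂_1 − rank ∂_2 = (8 − 5) − 1 = 2, and the invariant factors of ∂_2 are all 1, so H_1 ≅ Z^2.
  H_2: rank ker ∂_2 − rank ∂_3 = (1 − 1) − 0 = 0, and there is no ∂_3, so H_2 ≅ 0.

H_0 = Z^2,  H_1 = Z^2,  H_2 = 0.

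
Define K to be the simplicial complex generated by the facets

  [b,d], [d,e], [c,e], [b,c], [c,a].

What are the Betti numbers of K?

K has 5 vertices, 5 edges.
rank ∂_0 = 0, rank ∂_1 = 4 ⇒ b_0 = 5 − 0 − 4 = 1; all invariant factors of ∂_1 are 1 so no torsion. So H_0 ≅ Z.
rank ∂_1 = 4, rank ∂_2 = 0 ⇒ b_1 = 5 − 4 − 0 = 1. So H_1 ≅ Z.

b_0 = 1, b_1 = 1.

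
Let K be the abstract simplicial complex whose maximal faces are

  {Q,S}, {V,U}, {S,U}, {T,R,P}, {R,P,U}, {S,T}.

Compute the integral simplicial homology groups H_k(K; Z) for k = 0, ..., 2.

H_0 ≅ Z,  H_1 ≅ Z,  H_2 = 0.

We work with the vertex ordering P < Q < R < S < T < U < V. The simplices of K, each written with vertices in increasing order, are:

  0-simplices (7): P, Q, R, S, T, U, V
  1-simplices (9): PR, PT, PU, QS, RT, RU, ST, SU, UV
  2-simplices (2): PRT, PRU

giving chain groups C_0 ≅ Z^7, C_1 ≅ Z^9, C_2 ≅ Z^2.

The boundary map ∂_1: C_1 → C_0 sends each edge [p,q] (with p < q) to q − p.
As a 7×9 matrix over Z this has rank 6, with invariant factors (1,1,1,1,1,1).

Boundary ∂_2: C_2 → C_1 acts by ∂[p,q,r] = [q,r] − [p,r] + [p,q]. For instance
  ∂PRT = RT − PT + PR,
  ∂PRU = RU − PU + PR.
This gives a 9×2 integer matrix of rank 2; reducing to Smith normal form yields diagonal entries (1,1).

Now H_k = ker ∂_k / im ∂_{k+1}, so:

  H_0: rank C_0 − rank ∂_1 = 7 − 6 = 1, and the invariant factors of ∂_1 are all 1, so H_0 ≅ Z.
  H_1: rank ker ∂_1 − rank ∂_2 = (9 − 6) − 2 = 1, and the invariant factors of ∂_2 are all 1, so H_1 ≅ Z.
  H_2: rank ker ∂_2 − rank ∂_3 = (2 − 2) − 0 = 0, and there is no ∂_3, so H_2 ≅ 0.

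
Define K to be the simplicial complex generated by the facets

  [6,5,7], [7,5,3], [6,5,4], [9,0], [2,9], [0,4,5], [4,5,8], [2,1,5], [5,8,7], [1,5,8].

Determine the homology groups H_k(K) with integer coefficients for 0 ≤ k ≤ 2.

H_0 ≅ Z,  H_1 ≅ Z,  H_2 = 0.

Order the vertices as 0 < 1 < 2 < 3 < 4 < 5 < 6 < 7 < 8 < 9. Listing each simplex with vertices in this order, K has dimension 2 with simplices:

  0-simplices (10): [0], [1], [2], [3], [4], [5], [6], [7], [8], [9]
  1-simplices (18): [0,4], [0,5], [0,9], [1,2], [1,5], [1,8], [2,5], [2,9], [3,5], [3,7], [4,5], [4,6], [4,8], [5,6], [5,7], [5,8], [6,7], [7,8]
  2-simplices (8): [0,4,5], [1,2,5], [1,5,8], [3,5,7], [4,5,6], [4,5,8], [5,6,7], [5,7,8]

so the chain groups are C_0 ≅ Z^10, C_1 ≅ Z^18, C_2 ≅ Z^8.

∂_1: C_1 → C_0 is given by ∂[p,q] = [q] − [p].
The resulting 10×18 matrix has rank 9, and its Smith normal form has invariant factors (1,1,1,1,1,1,1,1,1).

Boundary ∂_2: C_2 → C_1 sends each 2-simplex [p,q,r] to [q,r] − [p,r] + [p,q]. For instance
  ∂[1,5,8] = [5,8] − [1,8] + [1,5],
  ∂[5,7,8] = [7,8] − [5,8] + [5,7].
The 18×8 boundary matrix has rank 8 and Smith normal form diag(1,1,1,1,1,1,1,1).

From H_k ≅ ker(∂_k) / im(∂_{k+1}) we obtain:

  H_0: rank C_0 − rank ∂_1 = 10 − 9 = 1, and the invariant factors of ∂_1 are all 1, so H_0 = Z.
  H_1: rank ker ∂_1 − rank ∂_2 = (18 − 9) − 8 = 1, and the invariant factors of ∂_2 are all 1, so H_1 = Z.
  H_2: rank ker ∂_2 − rank ∂_3 = (8 − 8) − 0 = 0, and there is no ∂_3, so H_2 = 0.

As a check, the Euler characteristic is 10 − 18 + 8 = 0, which agrees with 1 − 1 + 0 = 0.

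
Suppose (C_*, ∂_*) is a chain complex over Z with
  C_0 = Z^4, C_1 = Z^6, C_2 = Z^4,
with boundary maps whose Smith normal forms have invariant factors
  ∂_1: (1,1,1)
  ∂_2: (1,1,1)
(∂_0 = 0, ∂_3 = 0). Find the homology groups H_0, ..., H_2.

H_0: b_0 = 4 − 0 − 3 = 1; torsion from ∂_1 factors > 1: none. So H_0 ≅ Z.
H_1: b_1 = 6 − 3 − 3 = 0; torsion from ∂_2 factors > 1: none. So H_1 ≅ 0.
H_2: b_2 = 4 − 3 − 0 = 1; torsion from ∂_3 factors > 1: none. So H_2 ≅ Z.

H_0 ≅ Z,  H_1 = 0,  H_2 ≅ Z.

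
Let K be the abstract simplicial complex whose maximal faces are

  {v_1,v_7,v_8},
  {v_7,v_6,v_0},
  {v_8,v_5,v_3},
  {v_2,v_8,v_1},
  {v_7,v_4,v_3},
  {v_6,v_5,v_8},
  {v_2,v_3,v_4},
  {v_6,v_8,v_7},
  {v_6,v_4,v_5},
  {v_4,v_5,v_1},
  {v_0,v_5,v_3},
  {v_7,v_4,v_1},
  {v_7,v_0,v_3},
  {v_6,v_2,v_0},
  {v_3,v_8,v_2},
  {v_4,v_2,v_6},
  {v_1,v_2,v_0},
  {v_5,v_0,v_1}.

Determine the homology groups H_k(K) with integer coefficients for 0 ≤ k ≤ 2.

H_0 ≅ Z,  H_1 ≅ Z^2,  H_2 ≅ Z.

We work with the vertex ordering v_0 < v_1 < v_2 < v_3 < v_4 < v_5 < v_6 < v_7 < v_8. The simplices of K, each written with vertices in increasing order, are:

  0-simplices (9): [v_0], [v_1], [v_2], [v_3], [v_4], [v_5], [v_6], [v_7], [v_8]
  1-simplices (27): (27 of them)
  2-simplices (18): (18 of them)

Hence C_0 ≅ Z^9, C_1 ≅ Z^27, C_2 ≅ Z^18.

Boundary ∂_1: C_1 → C_0 sends each edge [p,q] (with p < q) to q − p.
The resulting 9×27 matrix has rank 8, and its Smith normal form has invariant factors (1,1,1,1,1,1,1,1).

∂_2: C_2 → C_1 acts by ∂[p,q,r] = [q,r] − [p,r] + [p,q]. For instance
  ∂[v_0,v_3,v_5] = [v_3,v_5] − [v_0,v_5] + [v_0,v_3],
  ∂[v_6,v_7,v_8] = [v_7,v_8] − [v_6,v_8] + [v_6,v_7].
As a 27×18 matrix over Z this has rank 17, with invariant factors (1,1,1,1,1,1,1,1,1,1,1,1,1,1,1,1,1).

From H_k ≅ ker(∂_k) / im(∂_{k+1}) we obtain:

  H_0: rank C_0 − rank ∂_1 = 9 − 8 = 1, and the invariant factors of ∂_1 are all 1, so H_0 ≅ Z.
  H_1: rank ker ∂_1 − rank ∂_2 = (27 − 8) − 17 = 2, and the invariant factors of ∂_2 are all 1, so H_1 ≅ Z^2.
  H_2: rank ker ∂_2 − rank ∂_3 = (18 − 17) − 0 = 1, and there is no ∂_3, so H_2 ≅ Z.

As a check, the Euler characteristic is 9 − 27 + 18 = 0, which agrees with 1 − 2 + 1 = 0.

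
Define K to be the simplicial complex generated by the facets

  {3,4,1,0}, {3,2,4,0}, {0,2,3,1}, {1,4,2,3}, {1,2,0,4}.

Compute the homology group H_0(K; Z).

H_0 = Z.

Fix the vertex order 0 < 1 < 2 < 3 < 4 and write every simplex with vertices in increasing order. Then dim K = 3 and the simplices of K are:

  0-simplices (5): [0], [1], [2], [3], [4]
  1-simplices (10): [0,1], [0,2], [0,3], [0,4], [1,2], [1,3], [1,4], [2,3], [2,4], [3,4]
  2-simplices (10): [0,1,2], [0,1,3], [0,1,4], [0,2,3], [0,2,4], [0,3,4], [1,2,3], [1,2,4], [1,3,4], [2,3,4]
  3-simplices (5): [0,1,2,3], [0,1,2,4], [0,1,3,4], [0,2,3,4], [1,2,3,4]

Hence C_0 ≅ Z^5, C_1 ≅ Z^10, C_2 ≅ Z^10, C_3 ≅ Z^5.

Boundary ∂_1: C_1 → C_0 is given by ∂[p,q] = [q] − [p]. For instance
  ∂[0,4] = [4] − [0].
The resulting 5×10 matrix has rank 4, and its Smith normal form has invariant factors (1,1,1,1).

Boundary ∂_2: C_2 → C_1 acts by ∂[p,q,r] = [q,r] − [p,r] + [p,q]. For instance
  ∂[0,1,2] = [1,2] − [0,2] + [0,1],
  ∂[1,2,3] = [2,3] − [1,3] + [1,2].
This gives a 10×10 integer matrix of rank 6; reducing to Smith normal form yields diagonal entries (1,1,1,1,1,1).

The boundary map ∂_3: C_3 → C_2 sends each 3-simplex σ to the alternating sum Σ_i (−1)^i (σ with its i-th vertex removed). For instance
  ∂[0,1,2,3] = [1,2,3] − [0,2,3] + [0,1,3] − [0,1,2],
  ∂[1,2,3,4] = [2,3,4] − [1,3,4] + [1,2,4] − [1,2,3].
This gives a 10×5 integer matrix of rank 4; reducing to Smith normal form yields diagonal entries (1,1,1,1).

Now H_k = ker ∂_k / im ∂_{k+1}, so:

  H_0: rank C_0 − rank ∂_1 = 5 − 4 = 1, and the invariant factors of ∂_1 are all 1, so H_0 = Z.

(K is a triangulation of the 3-sphere S^3.)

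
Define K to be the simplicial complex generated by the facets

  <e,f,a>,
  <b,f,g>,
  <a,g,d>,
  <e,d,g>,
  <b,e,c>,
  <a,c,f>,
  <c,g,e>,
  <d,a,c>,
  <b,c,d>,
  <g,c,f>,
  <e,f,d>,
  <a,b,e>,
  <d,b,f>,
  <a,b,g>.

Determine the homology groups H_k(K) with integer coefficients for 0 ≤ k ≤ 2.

H_0 = Z,  H_1 = Z^2,  H_2 = Z.

We work with the vertex ordering a < b < c < d < e < f < g. The simplices of K, each written with vertices in increasing order, are:

  0-simplices (7): a, b, c, d, e, f, g
  1-simplices (21): ab, ac, ad, ae, af, ag, bc, bd, be, bf, bg, cd, ce, cf, cg, de, df, dg, ef, eg, fg
  2-simplices (14): abe, abg, acd, acf, adg, aef, bcd, bce, bdf, bfg, ceg, cfg, def, deg

Hence C_0 ≅ Z^7, C_1 ≅ Z^21, C_2 ≅ Z^14.

Boundary ∂_1: C_1 → C_0 sends each edge [p,q] (with p < q) to q − p.
This gives a 7×21 integer matrix of rank 6; reducing to Smith normal form yields diagonal entries (1,1,1,1,1,1).

∂_2: C_2 → C_1 acts by ∂[p,q,r] = [q,r] − [p,r] + [p,q]. For instance
  ∂abe = be − ae + ab,
  ∂ceg = eg − cg + ce.
The resulting 21×14 matrix has rank 13, and its Smith normal form has invariant factors (1,1,1,1,1,1,1,1,1,1,1,1,1).

From H_k ≅ ker(∂_k) / im(∂_{k+1}) we obtain:

  H_0: rank C_0 − rank ∂_1 = 7 − 6 = 1, and the invariant factors of ∂_1 are all 1, so H_0 = Z.
  H_1: rank ker ∂_1 − rank ∂_2 = (21 − 6) − 13 = 2, and the invariant factors of ∂_2 are all 1, so H_1 = Z^2.
  H_2: rank ker ∂_2 − rank ∂_3 = (14 − 13) − 0 = 1, and there is no ∂_3, so H_2 = Z.

(K is a triangulation of the torus T^2.)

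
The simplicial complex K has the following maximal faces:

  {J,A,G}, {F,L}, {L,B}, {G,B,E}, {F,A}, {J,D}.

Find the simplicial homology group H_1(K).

H_1 ≅ Z.

We work with the vertex ordering A < B < D < E < F < G < J < L. The simplices of K, each written with vertices in increasing order, are:

  0-simplices (8): A, B, D, E, F, G, J, L
  1-simplices (10): AF, AG, AJ, BE, BG, BL, DJ, EG, FL, GJ
  2-simplices (2): AGJ, BEG

Hence C_0 ≅ Z^8, C_1 ≅ Z^10, C_2 ≅ Z^2.

Boundary ∂_1: C_1 → C_0 is given by ∂[p,q] = [q] − [p].
This gives a 8×10 integer matrix of rank 7; reducing to Smith normal form yields diagonal entries (1,1,1,1,1,1,1).

The boundary map ∂_2: C_2 → C_1 sends each 2-simplex [p,q,r] to [q,r] − [p,r] + [p,q]. For instance
  ∂AGJ = GJ − AJ + AG,
  ∂BEG = EG − BG + BE.
The 10×2 boundary matrix has rank 2 and Smith normal form diag(1,1).

Now H_k = ker ∂_k / im ∂_{k+1}, so:

  H_1: rank ker ∂_1 − rank ∂_2 = (10 − 7) − 2 = 1, and the invariant factors of ∂_2 are all 1, so H_1 = Z.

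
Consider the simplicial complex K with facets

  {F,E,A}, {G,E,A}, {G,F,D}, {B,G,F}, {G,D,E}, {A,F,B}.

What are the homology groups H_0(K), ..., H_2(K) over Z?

Fix the vertex order A < B < D < E < F < G and write every simplex with vertices in increasing order. Then dim K = 2 and the simplices of K are:

  0-simplices (6): A, B, D, E, F, G
  1-simplices (12): AB, AE, AF, AG, BF, BG, DE, DF, DG, EF, EG, FG
  2-simplices (6): ABF, AEF, AEG, BFG, DEG, DFG

so the chain groups are C_0 ≅ Z^6, C_1 ≅ Z^12, C_2 ≅ Z^6.

The boundary map ∂_1: C_1 → C_0 maps an edge to its endpoints' difference, ∂[p,q] = q − p. For instance
  ∂AF = F − A.
This gives a 6×12 integer matrix of rank 5; reducing to Smith normal form yields diagonal entries (1,1,1,1,1).

Boundary ∂_2: C_2 → C_1 acts by ∂[p,q,r] = [q,r] − [p,r] + [p,q]. For instance
  ∂AEF = EF − AF + AE,
  ∂DEG = EG − DG + DE.
As a 12×6 matrix over Z this has rank 6, with invariant factors (1,1,1,1,1,1).

Now H_k = ker ∂_k / im ∂_{k+1}, so:

  H_0: rank C_0 − rank ∂_1 = 6 − 5 = 1, and the invariant factors of ∂_1 are all 1, so H_0 = Z.
  H_1: rank ker ∂_1 − rank ∂_2 = (12 − 5) − 6 = 1, and the invariant factors of ∂_2 are all 1, so H_1 = Z.
  H_2: rank ker ∂_2 − rank ∂_3 = (6 − 6) − 0 = 0, and there is no ∂_3, so H_2 = 0.

As a check, the Euler characteristic is 6 − 12 + 6 = 0, which agrees with 1 − 1 + 0 = 0.

H_0 = Z,  H_1 = Z,  H_2 = 0.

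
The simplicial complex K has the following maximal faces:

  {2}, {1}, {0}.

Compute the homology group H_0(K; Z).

H_0 = Z^3.

K has 3 vertices.
rank ∂_0 = 0, rank ∂_1 = 0 ⇒ b_0 = 3 − 0 − 0 = 3. So H_0 ≅ Z^3.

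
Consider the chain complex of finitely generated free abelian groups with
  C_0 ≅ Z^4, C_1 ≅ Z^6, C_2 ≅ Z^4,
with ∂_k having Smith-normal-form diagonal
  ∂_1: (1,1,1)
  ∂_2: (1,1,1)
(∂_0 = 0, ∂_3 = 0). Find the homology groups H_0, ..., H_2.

H_0 = Z,  H_1 = 0,  H_2 = Z.

H_0: b_0 = 4 − 0 − 3 = 1; torsion from ∂_1 factors > 1: none. So H_0 = Z.
H_1: b_1 = 6 − 3 − 3 = 0; torsion from ∂_2 factors > 1: none. So H_1 = 0.
H_2: b_2 = 4 − 3 − 0 = 1; torsion from ∂_3 factors > 1: none. So H_2 = Z.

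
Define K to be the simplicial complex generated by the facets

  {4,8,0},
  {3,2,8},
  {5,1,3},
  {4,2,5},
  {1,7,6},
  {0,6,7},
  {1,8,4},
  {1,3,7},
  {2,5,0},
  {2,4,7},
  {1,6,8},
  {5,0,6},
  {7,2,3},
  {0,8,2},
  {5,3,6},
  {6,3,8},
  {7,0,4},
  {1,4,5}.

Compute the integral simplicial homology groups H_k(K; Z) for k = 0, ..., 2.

H_0 ≅ Z,  H_1 ≅ Z ⊕ Z/2,  H_2 = 0.

Order the vertices as 0 < 1 < 2 < 3 < 4 < 5 < 6 < 7 < 8. Listing each simplex with vertices in this order, K has dimension 2 with simplices:

  0-simplices (9): [0], [1], [2], [3], [4], [5], [6], [7], [8]
  1-simplices (27): (27 of them)
  2-simplices (18): [0,2,5], [0,2,8], [0,4,7], [0,4,8], [0,5,6], [0,6,7], [1,3,5], [1,3,7], [1,4,5], [1,4,8], [1,6,7], [1,6,8], [2,3,7], [2,3,8], [2,4,5], [2,4,7], [3,5,6], [3,6,8]

Hence C_0 ≅ Z^9, C_1 ≅ Z^27, C_2 ≅ Z^18.

Boundary ∂_1: C_1 → C_0 maps an edge to its endpoints' difference, ∂[p,q] = q − p. For instance
  ∂[3,5] = [5] − [3].
The 9×27 boundary matrix has rank 8 and Smith normal form diag(1,1,1,1,1,1,1,1).

∂_2: C_2 → C_1 maps a triangle to the signed sum of its edges. For instance
  ∂[1,3,7] = [3,7] − [1,7] + [1,3],
  ∂[2,3,8] = [3,8] − [2,8] + [2,3].
The resulting 27×18 matrix has rank 18, and its Smith normal form has invariant factors (1,1,1,1,1,1,1,1,1,1,1,1,1,1,1,1,1,2).

Reading off H_k = ker ∂_k / im ∂_{k+1}:

  H_0: rank C_0 − rank ∂_1 = 9 − 8 = 1, and the invariant factors of ∂_1 are all 1, so H_0 ≅ Z.
  H_1: rank ker ∂_1 − rank ∂_2 = (27 − 8) − 18 = 1, and ∂_2 has invariant factor 2 > 1, so H_1 ≅ Z ⊕ Z/2.
  H_2: rank ker ∂_2 − rank ∂_3 = (18 − 18) − 0 = 0, and there is no ∂_3, so H_2 ≅ 0.

(K is a triangulation of the Klein bottle.)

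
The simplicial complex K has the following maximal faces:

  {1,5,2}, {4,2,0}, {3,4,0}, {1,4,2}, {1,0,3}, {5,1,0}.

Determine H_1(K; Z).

H_1 = Z.

Fix the vertex order 0 < 1 < 2 < 3 < 4 < 5 and write every simplex with vertices in increasing order. Then dim K = 2 and the simplices of K are:

  0-simplices (6): [0], [1], [2], [3], [4], [5]
  1-simplices (12): [0,1], [0,2], [0,3], [0,4], [0,5], [1,2], [1,3], [1,4], [1,5], [2,4], [2,5], [3,4]
  2-simplices (6): [0,1,3], [0,1,5], [0,2,4], [0,3,4], [1,2,4], [1,2,5]

Hence C_0 ≅ Z^6, C_1 ≅ Z^12, C_2 ≅ Z^6.

Boundary ∂_1: C_1 → C_0 is given by ∂[p,q] = [q] − [p]. For instance
  ∂[0,4] = [4] − [0].
The 6×12 boundary matrix has rank 5 and Smith normal form diag(1,1,1,1,1).

The boundary map ∂_2: C_2 → C_1 sends each 2-simplex [p,q,r] to [q,r] − [p,r] + [p,q]. For instance
  ∂[0,1,5] = [1,5] − [0,5] + [0,1],
  ∂[1,2,5] = [2,5] − [1,5] + [1,2].
This gives a 12×6 integer matrix of rank 6; reducing to Smith normal form yields diagonal entries (1,1,1,1,1,1).

Computing H_k = (kernel of ∂_k) / (image of ∂_{k+1}):

  H_1: rank ker ∂_1 − rank ∂_2 = (12 − 5) − 6 = 1, and the invariant factors of ∂_2 are all 1, so H_1 = Z.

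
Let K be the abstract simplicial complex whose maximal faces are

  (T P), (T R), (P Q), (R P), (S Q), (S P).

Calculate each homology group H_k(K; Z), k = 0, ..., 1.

H_0 ≅ Z,  H_1 ≅ Z^2.

Order the vertices as P < Q < R < S < T. Listing each simplex with vertices in this order, K has dimension 1 with simplices:

  0-simplices (5): P, Q, R, S, T
  1-simplices (6): PQ, PR, PS, PT, QS, RT

giving chain groups C_0 ≅ Z^5, C_1 ≅ Z^6.

Boundary ∂_1: C_1 → C_0 is given by ∂[p,q] = [q] − [p].
As a 5×6 matrix over Z this has rank 4, with invariant factors (1,1,1,1).

From H_k ≅ ker(∂_k) / im(∂_{k+1}) we obtain:

  H_0: rank C_0 − rank ∂_1 = 5 − 4 = 1, and the invariant factors of ∂_1 are all 1, so H_0 = Z.
  H_1: rank ker ∂_1 − rank ∂_2 = (6 − 4) − 0 = 2, and there is no ∂_2, so H_1 = Z^2.

As a check, the Euler characteristic is 5 − 6 = -1, which agrees with 1 − 2 = -1.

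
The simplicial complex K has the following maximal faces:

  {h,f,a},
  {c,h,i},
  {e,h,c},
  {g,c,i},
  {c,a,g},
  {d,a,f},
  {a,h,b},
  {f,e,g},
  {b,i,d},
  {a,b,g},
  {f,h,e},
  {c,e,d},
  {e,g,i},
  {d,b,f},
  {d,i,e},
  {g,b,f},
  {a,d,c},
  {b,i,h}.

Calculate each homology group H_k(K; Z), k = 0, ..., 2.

We work with the vertex ordering a < b < c < d < e < f < g < h < i. The simplices of K, each written with vertices in increasing order, are:

  0-simplices (9): a, b, c, d, e, f, g, h, i
  1-simplices (27): ab, ac, ad, af, ag, ah, bd, bf, bg, bh, bi, cd, ce, cg, ch, ci, de, df, di, ef, eg, eh, ei, fg, fh, gi, hi
  2-simplices (18): abg, abh, acd, acg, adf, afh, bdf, bdi, bfg, bhi, cde, ceh, cgi, chi, dei, efg, efh, egi

Hence C_0 ≅ Z^9, C_1 ≅ Z^27, C_2 ≅ Z^18.

∂_1: C_1 → C_0 sends each edge [p,q] (with p < q) to q − p. For instance
  ∂ce = e − c.
The resulting 9×27 matrix has rank 8, and its Smith normal form has invariant factors (1,1,1,1,1,1,1,1).

Boundary ∂_2: C_2 → C_1 sends each 2-simplex [p,q,r] to [q,r] − [p,r] + [p,q]. For instance
  ∂cde = de − ce + cd,
  ∂bdi = di − bi + bd.
The 27×18 boundary matrix has rank 18 and Smith normal form diag(1,1,1,1,1,1,1,1,1,1,1,1,1,1,1,1,1,2).

Reading off H_k = ker ∂_k / im ∂_{k+1}:

  H_0: rank C_0 − rank ∂_1 = 9 − 8 = 1, and the invariant factors of ∂_1 are all 1, so H_0 ≅ Z.
  H_1: rank ker ∂_1 − rank ∂_2 = (27 − 8) − 18 = 1, and ∂_2 has invariant factor 2 > 1, so H_1 ≅ Z ⊕ Z/2.
  H_2: rank ker ∂_2 − rank ∂_3 = (18 − 18) − 0 = 0, and there is no ∂_3, so H_2 ≅ 0.

As a check, the Euler characteristic is 9 − 27 + 18 = 0, which agrees with 1 − 1 + 0 = 0.
(K is a triangulation of the Klein bottle.)

H_0 ≅ Z,  H_1 ≅ Z ⊕ Z/2,  H_2 = 0.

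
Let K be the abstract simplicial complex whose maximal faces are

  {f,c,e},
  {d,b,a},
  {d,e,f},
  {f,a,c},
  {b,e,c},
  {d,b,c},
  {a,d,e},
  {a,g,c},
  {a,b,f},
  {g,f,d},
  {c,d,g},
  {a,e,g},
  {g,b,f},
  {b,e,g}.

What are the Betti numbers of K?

b_0 = 1, b_1 = 2, b_2 = 1.

Take the total order a < b < c < d < e < f < g on the vertex set. Then K (dimension 2) consists of the simplices:

  0-simplices (7): a, b, c, d, e, f, g
  1-simplices (21): ab, ac, ad, ae, af, ag, bc, bd, be, bf, bg, cd, ce, cf, cg, de, df, dg, ef, eg, fg
  2-simplices (14): abd, abf, acf, acg, ade, aeg, bcd, bce, beg, bfg, cdg, cef, def, dfg

so the chain groups are C_0 ≅ Z^7, C_1 ≅ Z^21, C_2 ≅ Z^14.

The boundary map ∂_1: C_1 → C_0 maps an edge to its endpoints' difference, ∂[p,q] = q − p. For instance
  ∂be = e − b.
As a 7×21 matrix over Z this has rank 6, with invariant factors (1,1,1,1,1,1).

Boundary ∂_2: C_2 → C_1 maps a triangle to the signed sum of its edges. For instance
  ∂cdg = dg − cg + cd,
  ∂abd = bd − ad + ab.
The 21×14 boundary matrix has rank 13 and Smith normal form diag(1,1,1,1,1,1,1,1,1,1,1,1,1).

From H_k ≅ ker(∂_k) / im(∂_{k+1}) we obtain:

  H_0: rank C_0 − rank ∂_1 = 7 − 6 = 1, and the invariant factors of ∂_1 are all 1, so H_0 ≅ Z.
  H_1: rank ker ∂_1 − rank ∂_2 = (21 − 6) − 13 = 2, and the invariant factors of ∂_2 are all 1, so H_1 ≅ Z^2.
  H_2: rank ker ∂_2 − rank ∂_3 = (14 − 13) − 0 = 1, and there is no ∂_3, so H_2 ≅ Z.

As a check, the Euler characteristic is 7 − 21 + 14 = 0, which agrees with 1 − 2 + 1 = 0.

Hence the Betti numbers are b_0 = 1, b_1 = 2, b_2 = 1.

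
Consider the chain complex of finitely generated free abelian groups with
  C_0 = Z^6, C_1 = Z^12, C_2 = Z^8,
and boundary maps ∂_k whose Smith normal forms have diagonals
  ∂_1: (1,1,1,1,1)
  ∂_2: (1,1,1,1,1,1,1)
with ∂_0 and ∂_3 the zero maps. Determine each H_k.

H_0: b_0 = 6 − 0 − 5 = 1; torsion from ∂_1 factors > 1: none. So H_0 = Z.
H_1: b_1 = 12 − 5 − 7 = 0; torsion from ∂_2 factors > 1: none. So H_1 = 0.
H_2: b_2 = 8 − 7 − 0 = 1; torsion from ∂_3 factors > 1: none. So H_2 = Z.

H_0 = Z,  H_1 = 0,  H_2 = Z.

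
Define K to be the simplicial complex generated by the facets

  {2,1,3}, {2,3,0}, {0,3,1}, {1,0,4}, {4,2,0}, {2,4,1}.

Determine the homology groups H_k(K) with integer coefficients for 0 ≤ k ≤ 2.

H_0 = Z,  H_1 = 0,  H_2 = Z.

Order the vertices as 0 < 1 < 2 < 3 < 4. Listing each simplex with vertices in this order, K has dimension 2 with simplices:

  0-simplices (5): [0], [1], [2], [3], [4]
  1-simplices (9): [0,1], [0,2], [0,3], [0,4], [1,2], [1,3], [1,4], [2,3], [2,4]
  2-simplices (6): [0,1,3], [0,1,4], [0,2,3], [0,2,4], [1,2,3], [1,2,4]

Hence C_0 ≅ Z^5, C_1 ≅ Z^9, C_2 ≅ Z^6.

The boundary map ∂_1: C_1 → C_0 is given by ∂[p,q] = [q] − [p]. For instance
  ∂[1,3] = [3] − [1].
The 5×9 boundary matrix has rank 4 and Smith normal form diag(1,1,1,1).

∂_2: C_2 → C_1 maps a triangle to the signed sum of its edges. For instance
  ∂[1,2,4] = [2,4] − [1,4] + [1,2],
  ∂[0,1,4] = [1,4] − [0,4] + [0,1].
The resulting 9×6 matrix has rank 5, and its Smith normal form has invariant factors (1,1,1,1,1).

From H_k ≅ ker(∂_k) / im(∂_{k+1}) we obtain:

  H_0: rank C_0 − rank ∂_1 = 5 − 4 = 1, and the invariant factors of ∂_1 are all 1, so H_0 ≅ Z.
  H_1: rank ker ∂_1 − rank ∂_2 = (9 − 4) − 5 = 0, and the invariant factors of ∂_2 are all 1, so H_1 ≅ 0.
  H_2: rank ker ∂_2 − rank ∂_3 = (6 − 5) − 0 = 1, and there is no ∂_3, so H_2 ≅ Z.

As a check, the Euler characteristic is 5 − 9 + 6 = 2, which agrees with 1 − 0 + 1 = 2.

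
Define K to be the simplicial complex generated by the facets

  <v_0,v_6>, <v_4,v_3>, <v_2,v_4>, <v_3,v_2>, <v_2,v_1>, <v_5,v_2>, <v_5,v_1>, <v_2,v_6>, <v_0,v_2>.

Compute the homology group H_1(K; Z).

H_1 = Z^3.

Order the vertices as v_0 < v_1 < v_2 < v_3 < v_4 < v_5 < v_6. Listing each simplex with vertices in this order, K has dimension 1 with simplices:

  0-simplices (7): [v_0], [v_1], [v_2], [v_3], [v_4], [v_5], [v_6]
  1-simplices (9): [v_0,v_2], [v_0,v_6], [v_1,v_2], [v_1,v_5], [v_2,v_3], [v_2,v_4], [v_2,v_5], [v_2,v_6], [v_3,v_4]

giving chain groups C_0 ≅ Z^7, C_1 ≅ Z^9.

Boundary ∂_1: C_1 → C_0 is given by ∂[p,q] = [q] − [p]. For instance
  ∂[v_1,v_2] = [v_2] − [v_1].
As a 7×9 matrix over Z this has rank 6, with invariant factors (1,1,1,1,1,1).

Now H_k = ker ∂_k / im ∂_{k+1}, so:

  H_1: rank ker ∂_1 − rank ∂_2 = (9 − 6) − 0 = 3, and there is no ∂_2, so H_1 ≅ Z^3.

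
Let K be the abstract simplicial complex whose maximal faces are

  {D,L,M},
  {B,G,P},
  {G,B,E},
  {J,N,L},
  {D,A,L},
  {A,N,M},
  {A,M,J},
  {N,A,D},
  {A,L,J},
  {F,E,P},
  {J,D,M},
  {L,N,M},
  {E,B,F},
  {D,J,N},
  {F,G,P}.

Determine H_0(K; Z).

H_0 = Z^2.

Take the total order A < B < D < E < F < G < J < L < M < N < P on the vertex set. Then K (dimension 2) consists of the simplices:

  0-simplices (11): A, B, D, E, F, G, J, L, M, N, P
  1-simplices (25): AD, AJ, AL, AM, AN, BE, BF, BG, BP, DJ, DL, DM, DN, EF, EG, EP, FG, FP, GP, JL, JM, JN, LM, LN, MN
  2-simplices (15): ADL, ADN, AJL, AJM, AMN, BEF, BEG, BGP, DJM, DJN, DLM, EFP, FGP, JLN, LMN

Hence C_0 ≅ Z^11, C_1 ≅ Z^25, C_2 ≅ Z^15.

The boundary map ∂_1: C_1 → C_0 is given by ∂[p,q] = [q] − [p]. For instance
  ∂LN = N − L.
This gives a 11×25 integer matrix of rank 9; reducing to Smith normal form yields diagonal entries (1,1,1,1,1,1,1,1,1).

The boundary map ∂_2: C_2 → C_1 sends each 2-simplex [p,q,r] to [q,r] − [p,r] + [p,q]. For instance
  ∂JLN = LN − JN + JL,
  ∂AJM = JM − AM + AJ.
This gives a 25×15 integer matrix of rank 15; reducing to Smith normal form yields diagonal entries (1,1,1,1,1,1,1,1,1,1,1,1,1,1,2).

From H_k ≅ ker(∂_k) / im(∂_{k+1}) we obtain:

  H_0: rank C_0 − rank ∂_1 = 11 − 9 = 2, and the invariant factors of ∂_1 are all 1, so H_0 = Z^2.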